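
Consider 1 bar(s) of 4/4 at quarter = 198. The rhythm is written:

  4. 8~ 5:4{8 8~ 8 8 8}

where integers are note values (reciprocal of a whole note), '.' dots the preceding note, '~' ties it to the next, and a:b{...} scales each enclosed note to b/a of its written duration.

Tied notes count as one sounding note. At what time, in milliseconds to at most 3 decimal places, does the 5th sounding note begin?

note 5 onset = 18/5b = 1090.909ms

1. 0.0ms @ 0 + 454.545ms (3/2)
2. 454.545ms @ 3/2 + 272.727ms (9/10)
3. 727.273ms @ 12/5 + 242.424ms (4/5)
4. 969.697ms @ 16/5 + 121.212ms (2/5)
5. 1090.909ms @ 18/5 + 121.212ms (2/5)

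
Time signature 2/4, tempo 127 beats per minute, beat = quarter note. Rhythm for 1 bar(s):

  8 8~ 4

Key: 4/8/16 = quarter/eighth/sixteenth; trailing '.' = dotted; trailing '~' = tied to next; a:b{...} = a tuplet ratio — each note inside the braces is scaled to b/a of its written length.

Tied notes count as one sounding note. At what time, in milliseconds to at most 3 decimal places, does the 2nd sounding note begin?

note 2 onset = 1/2b = 236.22ms

1. 0.0ms @ 0 + 236.22ms (1/2)
2. 236.22ms @ 1/2 + 708.661ms (3/2)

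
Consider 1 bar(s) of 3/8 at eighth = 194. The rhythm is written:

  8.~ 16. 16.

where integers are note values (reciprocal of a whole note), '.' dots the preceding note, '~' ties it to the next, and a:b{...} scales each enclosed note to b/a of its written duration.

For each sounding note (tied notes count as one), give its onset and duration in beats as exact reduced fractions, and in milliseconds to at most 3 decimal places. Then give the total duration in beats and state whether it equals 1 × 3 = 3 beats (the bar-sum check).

1) 0.0ms=0b +695.876ms=9/4b
2) 695.876ms=9/4b +231.959ms=3/4b
Σ=3b of 3 (194bpm 3/8) — PASS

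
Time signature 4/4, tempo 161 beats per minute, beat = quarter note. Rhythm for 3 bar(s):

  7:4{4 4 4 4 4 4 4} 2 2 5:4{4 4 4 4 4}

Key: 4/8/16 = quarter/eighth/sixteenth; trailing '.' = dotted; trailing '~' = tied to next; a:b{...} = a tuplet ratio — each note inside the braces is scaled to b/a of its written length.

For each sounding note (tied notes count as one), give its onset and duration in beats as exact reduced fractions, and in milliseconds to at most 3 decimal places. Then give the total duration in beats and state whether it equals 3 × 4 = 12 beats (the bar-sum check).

1) 0.0ms=0b +212.955ms=4/7b
2) 212.955ms=4/7b +212.955ms=4/7b
3) 425.909ms=8/7b +212.955ms=4/7b
4) 638.864ms=12/7b +212.955ms=4/7b
5) 851.819ms=16/7b +212.955ms=4/7b
6) 1064.774ms=20/7b +212.955ms=4/7b
7) 1277.728ms=24/7b +212.955ms=4/7b
8) 1490.683ms=4b +745.342ms=2b
9) 2236.025ms=6b +745.342ms=2b
10) 2981.366ms=8b +298.137ms=4/5b
11) 3279.503ms=44/5b +298.137ms=4/5b
12) 3577.64ms=48/5b +298.137ms=4/5b
13) 3875.776ms=52/5b +298.137ms=4/5b
14) 4173.913ms=56/5b +298.137ms=4/5b
Σ=12b of 12 (161bpm 4/4) — PASS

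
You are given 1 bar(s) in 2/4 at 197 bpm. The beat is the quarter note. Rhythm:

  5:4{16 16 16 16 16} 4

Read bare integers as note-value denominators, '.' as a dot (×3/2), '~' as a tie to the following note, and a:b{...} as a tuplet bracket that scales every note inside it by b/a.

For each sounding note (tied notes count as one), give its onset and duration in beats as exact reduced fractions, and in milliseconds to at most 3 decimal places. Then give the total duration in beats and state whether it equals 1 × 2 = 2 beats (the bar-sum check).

1) 0.0ms=0b +60.914ms=1/5b
2) 60.914ms=1/5b +60.914ms=1/5b
3) 121.827ms=2/5b +60.914ms=1/5b
4) 182.741ms=3/5b +60.914ms=1/5b
5) 243.655ms=4/5b +60.914ms=1/5b
6) 304.569ms=1b +304.569ms=1b
Σ=2b of 2 (197bpm 2/4) — PASS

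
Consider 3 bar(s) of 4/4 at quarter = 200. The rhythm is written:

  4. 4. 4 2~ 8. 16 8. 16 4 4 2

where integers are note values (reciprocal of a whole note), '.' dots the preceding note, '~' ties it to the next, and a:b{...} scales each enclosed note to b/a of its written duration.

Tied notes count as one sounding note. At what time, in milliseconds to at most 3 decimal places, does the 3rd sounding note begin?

1. 0.0ms @ 0 + 450.0ms (3/2)
2. 450.0ms @ 3/2 + 450.0ms (3/2)
3. 900.0ms @ 3 + 300.0ms (1)
4. 1200.0ms @ 4 + 825.0ms (11/4)
5. 2025.0ms @ 27/4 + 75.0ms (1/4)
6. 2100.0ms @ 7 + 225.0ms (3/4)
7. 2325.0ms @ 31/4 + 75.0ms (1/4)
8. 2400.0ms @ 8 + 300.0ms (1)
9. 2700.0ms @ 9 + 300.0ms (1)
10. 3000.0ms @ 10 + 600.0ms (2)

note 3 onset = 3b = 900.0ms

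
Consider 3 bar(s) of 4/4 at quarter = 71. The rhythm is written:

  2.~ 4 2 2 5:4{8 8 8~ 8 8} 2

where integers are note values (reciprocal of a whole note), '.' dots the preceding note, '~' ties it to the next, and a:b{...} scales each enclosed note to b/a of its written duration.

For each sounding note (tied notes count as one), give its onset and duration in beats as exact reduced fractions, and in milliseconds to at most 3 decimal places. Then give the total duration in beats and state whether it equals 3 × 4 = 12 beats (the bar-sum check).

1) 0.0ms=0b +3380.282ms=4b
2) 3380.282ms=4b +1690.141ms=2b
3) 5070.423ms=6b +1690.141ms=2b
4) 6760.563ms=8b +338.028ms=2/5b
5) 7098.592ms=42/5b +338.028ms=2/5b
6) 7436.62ms=44/5b +676.056ms=4/5b
7) 8112.676ms=48/5b +338.028ms=2/5b
8) 8450.704ms=10b +1690.141ms=2b
Σ=12b of 12 (71bpm 4/4) — PASS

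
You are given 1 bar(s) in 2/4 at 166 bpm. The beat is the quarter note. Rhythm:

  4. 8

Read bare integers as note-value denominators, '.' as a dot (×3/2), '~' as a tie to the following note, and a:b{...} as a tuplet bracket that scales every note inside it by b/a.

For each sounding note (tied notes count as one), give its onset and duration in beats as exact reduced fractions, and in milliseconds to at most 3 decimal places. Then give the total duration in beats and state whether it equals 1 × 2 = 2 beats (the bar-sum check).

1) 0.0ms=0b +542.169ms=3/2b
2) 542.169ms=3/2b +180.723ms=1/2b
Σ=2b of 2 (166bpm 2/4) — PASS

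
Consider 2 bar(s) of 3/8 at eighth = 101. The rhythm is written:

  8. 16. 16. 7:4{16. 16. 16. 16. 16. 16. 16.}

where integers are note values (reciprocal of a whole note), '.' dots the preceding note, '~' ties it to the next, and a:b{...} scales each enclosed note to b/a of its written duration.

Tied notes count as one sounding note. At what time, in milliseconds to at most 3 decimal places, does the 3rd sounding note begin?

1. 0.0ms @ 0 + 891.089ms (3/2)
2. 891.089ms @ 3/2 + 445.545ms (3/4)
3. 1336.634ms @ 9/4 + 445.545ms (3/4)
4. 1782.178ms @ 3 + 254.597ms (3/7)
5. 2036.775ms @ 24/7 + 254.597ms (3/7)
6. 2291.372ms @ 27/7 + 254.597ms (3/7)
7. 2545.969ms @ 30/7 + 254.597ms (3/7)
8. 2800.566ms @ 33/7 + 254.597ms (3/7)
9. 3055.163ms @ 36/7 + 254.597ms (3/7)
10. 3309.76ms @ 39/7 + 254.597ms (3/7)

note 3 onset = 9/4b = 1336.634ms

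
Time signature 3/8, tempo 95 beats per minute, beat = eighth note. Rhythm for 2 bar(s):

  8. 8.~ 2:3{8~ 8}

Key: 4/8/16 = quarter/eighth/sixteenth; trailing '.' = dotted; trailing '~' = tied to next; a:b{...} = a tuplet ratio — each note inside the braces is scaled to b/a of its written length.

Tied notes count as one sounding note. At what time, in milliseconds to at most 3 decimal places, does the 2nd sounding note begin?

1. 0.0ms @ 0 + 947.368ms (3/2)
2. 947.368ms @ 3/2 + 2842.105ms (9/2)

note 2 onset = 3/2b = 947.368ms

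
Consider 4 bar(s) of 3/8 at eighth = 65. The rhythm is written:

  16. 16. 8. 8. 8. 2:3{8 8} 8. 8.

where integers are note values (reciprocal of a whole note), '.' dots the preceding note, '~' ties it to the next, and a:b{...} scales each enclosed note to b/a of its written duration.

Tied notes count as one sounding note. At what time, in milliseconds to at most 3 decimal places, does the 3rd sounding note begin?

note 3 onset = 3/2b = 1384.615ms

1. 0.0ms @ 0 + 692.308ms (3/4)
2. 692.308ms @ 3/4 + 692.308ms (3/4)
3. 1384.615ms @ 3/2 + 1384.615ms (3/2)
4. 2769.231ms @ 3 + 1384.615ms (3/2)
5. 4153.846ms @ 9/2 + 1384.615ms (3/2)
6. 5538.462ms @ 6 + 1384.615ms (3/2)
7. 6923.077ms @ 15/2 + 1384.615ms (3/2)
8. 8307.692ms @ 9 + 1384.615ms (3/2)
9. 9692.308ms @ 21/2 + 1384.615ms (3/2)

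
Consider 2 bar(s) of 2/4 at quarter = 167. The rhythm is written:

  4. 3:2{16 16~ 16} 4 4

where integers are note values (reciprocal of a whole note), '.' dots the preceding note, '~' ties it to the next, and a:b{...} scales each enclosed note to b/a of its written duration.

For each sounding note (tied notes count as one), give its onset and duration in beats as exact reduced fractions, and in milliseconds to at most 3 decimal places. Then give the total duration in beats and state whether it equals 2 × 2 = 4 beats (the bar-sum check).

1) 0.0ms=0b +538.922ms=3/2b
2) 538.922ms=3/2b +59.88ms=1/6b
3) 598.802ms=5/3b +119.76ms=1/3b
4) 718.563ms=2b +359.281ms=1b
5) 1077.844ms=3b +359.281ms=1b
Σ=4b of 4 (167bpm 2/4) — PASS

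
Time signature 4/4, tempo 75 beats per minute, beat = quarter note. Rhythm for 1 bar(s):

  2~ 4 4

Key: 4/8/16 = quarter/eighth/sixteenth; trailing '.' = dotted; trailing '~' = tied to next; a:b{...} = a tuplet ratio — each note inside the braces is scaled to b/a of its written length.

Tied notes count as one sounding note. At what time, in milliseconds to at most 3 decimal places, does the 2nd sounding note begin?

1. 0.0ms @ 0 + 2400.0ms (3)
2. 2400.0ms @ 3 + 800.0ms (1)

note 2 onset = 3b = 2400.0ms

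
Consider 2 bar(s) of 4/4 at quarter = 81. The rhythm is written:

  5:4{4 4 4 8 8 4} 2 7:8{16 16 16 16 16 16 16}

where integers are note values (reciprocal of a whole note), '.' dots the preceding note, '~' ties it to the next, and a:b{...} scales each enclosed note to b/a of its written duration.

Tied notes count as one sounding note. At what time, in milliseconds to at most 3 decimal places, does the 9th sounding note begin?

note 9 onset = 44/7b = 4656.085ms

1. 0.0ms @ 0 + 592.593ms (4/5)
2. 592.593ms @ 4/5 + 592.593ms (4/5)
3. 1185.185ms @ 8/5 + 592.593ms (4/5)
4. 1777.778ms @ 12/5 + 296.296ms (2/5)
5. 2074.074ms @ 14/5 + 296.296ms (2/5)
6. 2370.37ms @ 16/5 + 592.593ms (4/5)
7. 2962.963ms @ 4 + 1481.481ms (2)
8. 4444.444ms @ 6 + 211.64ms (2/7)
9. 4656.085ms @ 44/7 + 211.64ms (2/7)
10. 4867.725ms @ 46/7 + 211.64ms (2/7)
11. 5079.365ms @ 48/7 + 211.64ms (2/7)
12. 5291.005ms @ 50/7 + 211.64ms (2/7)
13. 5502.646ms @ 52/7 + 211.64ms (2/7)
14. 5714.286ms @ 54/7 + 211.64ms (2/7)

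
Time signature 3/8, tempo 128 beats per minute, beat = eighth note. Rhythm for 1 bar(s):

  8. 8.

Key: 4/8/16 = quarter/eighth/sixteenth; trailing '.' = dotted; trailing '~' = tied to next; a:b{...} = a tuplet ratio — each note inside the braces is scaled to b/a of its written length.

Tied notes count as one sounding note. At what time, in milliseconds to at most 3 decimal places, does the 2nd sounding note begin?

note 2 onset = 3/2b = 703.125ms

1. 0.0ms @ 0 + 703.125ms (3/2)
2. 703.125ms @ 3/2 + 703.125ms (3/2)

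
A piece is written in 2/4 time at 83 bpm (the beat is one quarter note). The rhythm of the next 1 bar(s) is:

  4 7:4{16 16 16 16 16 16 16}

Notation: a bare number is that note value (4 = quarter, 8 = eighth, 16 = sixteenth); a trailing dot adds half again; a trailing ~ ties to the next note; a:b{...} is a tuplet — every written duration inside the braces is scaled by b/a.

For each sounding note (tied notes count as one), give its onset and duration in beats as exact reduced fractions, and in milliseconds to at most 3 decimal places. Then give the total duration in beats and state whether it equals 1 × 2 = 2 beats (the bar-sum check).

1) 0.0ms=0b +722.892ms=1b
2) 722.892ms=1b +103.27ms=1/7b
3) 826.162ms=8/7b +103.27ms=1/7b
4) 929.432ms=9/7b +103.27ms=1/7b
5) 1032.702ms=10/7b +103.27ms=1/7b
6) 1135.972ms=11/7b +103.27ms=1/7b
7) 1239.243ms=12/7b +103.27ms=1/7b
8) 1342.513ms=13/7b +103.27ms=1/7b
Σ=2b of 2 (83bpm 2/4) — PASS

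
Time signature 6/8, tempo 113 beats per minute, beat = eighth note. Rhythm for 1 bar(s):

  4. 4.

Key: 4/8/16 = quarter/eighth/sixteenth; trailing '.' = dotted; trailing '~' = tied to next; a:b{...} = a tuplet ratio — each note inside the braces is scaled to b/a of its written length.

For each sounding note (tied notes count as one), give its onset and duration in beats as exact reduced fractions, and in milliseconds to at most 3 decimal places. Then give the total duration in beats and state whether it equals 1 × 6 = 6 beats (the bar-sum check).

1) 0.0ms=0b +1592.92ms=3b
2) 1592.92ms=3b +1592.92ms=3b
Σ=6b of 6 (113bpm 6/8) — PASS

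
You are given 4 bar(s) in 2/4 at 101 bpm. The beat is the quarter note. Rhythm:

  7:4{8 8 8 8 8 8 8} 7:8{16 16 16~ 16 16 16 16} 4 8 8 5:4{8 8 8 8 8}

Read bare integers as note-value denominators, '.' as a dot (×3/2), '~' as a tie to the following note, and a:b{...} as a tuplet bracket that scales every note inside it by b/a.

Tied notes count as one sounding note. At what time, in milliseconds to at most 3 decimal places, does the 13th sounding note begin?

note 13 onset = 26/7b = 2206.506ms

1. 0.0ms @ 0 + 169.731ms (2/7)
2. 169.731ms @ 2/7 + 169.731ms (2/7)
3. 339.463ms @ 4/7 + 169.731ms (2/7)
4. 509.194ms @ 6/7 + 169.731ms (2/7)
5. 678.925ms @ 8/7 + 169.731ms (2/7)
6. 848.656ms @ 10/7 + 169.731ms (2/7)
7. 1018.388ms @ 12/7 + 169.731ms (2/7)
8. 1188.119ms @ 2 + 169.731ms (2/7)
9. 1357.85ms @ 16/7 + 169.731ms (2/7)
10. 1527.581ms @ 18/7 + 339.463ms (4/7)
11. 1867.044ms @ 22/7 + 169.731ms (2/7)
12. 2036.775ms @ 24/7 + 169.731ms (2/7)
13. 2206.506ms @ 26/7 + 169.731ms (2/7)
14. 2376.238ms @ 4 + 594.059ms (1)
15. 2970.297ms @ 5 + 297.03ms (1/2)
16. 3267.327ms @ 11/2 + 297.03ms (1/2)
17. 3564.356ms @ 6 + 237.624ms (2/5)
18. 3801.98ms @ 32/5 + 237.624ms (2/5)
19. 4039.604ms @ 34/5 + 237.624ms (2/5)
20. 4277.228ms @ 36/5 + 237.624ms (2/5)
21. 4514.851ms @ 38/5 + 237.624ms (2/5)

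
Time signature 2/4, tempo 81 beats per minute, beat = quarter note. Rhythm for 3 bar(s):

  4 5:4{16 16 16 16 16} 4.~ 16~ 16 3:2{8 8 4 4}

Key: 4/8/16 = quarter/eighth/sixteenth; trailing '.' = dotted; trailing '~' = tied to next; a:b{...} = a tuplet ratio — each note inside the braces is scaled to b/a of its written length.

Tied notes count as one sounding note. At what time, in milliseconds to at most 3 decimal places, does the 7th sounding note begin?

1. 0.0ms @ 0 + 740.741ms (1)
2. 740.741ms @ 1 + 148.148ms (1/5)
3. 888.889ms @ 6/5 + 148.148ms (1/5)
4. 1037.037ms @ 7/5 + 148.148ms (1/5)
5. 1185.185ms @ 8/5 + 148.148ms (1/5)
6. 1333.333ms @ 9/5 + 148.148ms (1/5)
7. 1481.481ms @ 2 + 1481.481ms (2)
8. 2962.963ms @ 4 + 246.914ms (1/3)
9. 3209.877ms @ 13/3 + 246.914ms (1/3)
10. 3456.79ms @ 14/3 + 493.827ms (2/3)
11. 3950.617ms @ 16/3 + 493.827ms (2/3)

note 7 onset = 2b = 1481.481ms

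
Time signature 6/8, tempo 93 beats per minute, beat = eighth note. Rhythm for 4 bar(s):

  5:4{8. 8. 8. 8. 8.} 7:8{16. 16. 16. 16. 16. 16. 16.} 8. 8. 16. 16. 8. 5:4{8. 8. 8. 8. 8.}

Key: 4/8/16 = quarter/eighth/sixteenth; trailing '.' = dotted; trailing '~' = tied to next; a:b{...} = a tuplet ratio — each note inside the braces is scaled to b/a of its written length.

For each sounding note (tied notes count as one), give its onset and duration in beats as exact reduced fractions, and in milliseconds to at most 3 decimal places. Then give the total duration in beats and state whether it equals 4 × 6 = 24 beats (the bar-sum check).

1) 0.0ms=0b +774.194ms=6/5b
2) 774.194ms=6/5b +774.194ms=6/5b
3) 1548.387ms=12/5b +774.194ms=6/5b
4) 2322.581ms=18/5b +774.194ms=6/5b
5) 3096.774ms=24/5b +774.194ms=6/5b
6) 3870.968ms=6b +552.995ms=6/7b
7) 4423.963ms=48/7b +552.995ms=6/7b
8) 4976.959ms=54/7b +552.995ms=6/7b
9) 5529.954ms=60/7b +552.995ms=6/7b
10) 6082.949ms=66/7b +552.995ms=6/7b
11) 6635.945ms=72/7b +552.995ms=6/7b
12) 7188.94ms=78/7b +552.995ms=6/7b
13) 7741.935ms=12b +967.742ms=3/2b
14) 8709.677ms=27/2b +967.742ms=3/2b
15) 9677.419ms=15b +483.871ms=3/4b
16) 10161.29ms=63/4b +483.871ms=3/4b
17) 10645.161ms=33/2b +967.742ms=3/2b
18) 11612.903ms=18b +774.194ms=6/5b
19) 12387.097ms=96/5b +774.194ms=6/5b
20) 13161.29ms=102/5b +774.194ms=6/5b
21) 13935.484ms=108/5b +774.194ms=6/5b
22) 14709.677ms=114/5b +774.194ms=6/5b
Σ=24b of 24 (93bpm 6/8) — PASS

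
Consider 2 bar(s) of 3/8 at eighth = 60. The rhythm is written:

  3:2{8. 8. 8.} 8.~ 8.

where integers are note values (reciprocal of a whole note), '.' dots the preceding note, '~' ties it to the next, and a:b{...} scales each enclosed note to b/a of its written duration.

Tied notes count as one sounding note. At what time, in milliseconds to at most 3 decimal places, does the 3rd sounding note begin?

1. 0.0ms @ 0 + 1000.0ms (1)
2. 1000.0ms @ 1 + 1000.0ms (1)
3. 2000.0ms @ 2 + 1000.0ms (1)
4. 3000.0ms @ 3 + 3000.0ms (3)

note 3 onset = 2b = 2000.0ms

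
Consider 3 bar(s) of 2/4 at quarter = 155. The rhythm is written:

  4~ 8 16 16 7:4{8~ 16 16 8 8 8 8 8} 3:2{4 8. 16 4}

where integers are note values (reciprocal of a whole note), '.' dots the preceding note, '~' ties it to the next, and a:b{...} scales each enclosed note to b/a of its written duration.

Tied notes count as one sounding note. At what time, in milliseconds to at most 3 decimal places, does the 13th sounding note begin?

note 13 onset = 31/6b = 2000.0ms

1. 0.0ms @ 0 + 580.645ms (3/2)
2. 580.645ms @ 3/2 + 96.774ms (1/4)
3. 677.419ms @ 7/4 + 96.774ms (1/4)
4. 774.194ms @ 2 + 165.899ms (3/7)
5. 940.092ms @ 17/7 + 55.3ms (1/7)
6. 995.392ms @ 18/7 + 110.599ms (2/7)
7. 1105.991ms @ 20/7 + 110.599ms (2/7)
8. 1216.59ms @ 22/7 + 110.599ms (2/7)
9. 1327.189ms @ 24/7 + 110.599ms (2/7)
10. 1437.788ms @ 26/7 + 110.599ms (2/7)
11. 1548.387ms @ 4 + 258.065ms (2/3)
12. 1806.452ms @ 14/3 + 193.548ms (1/2)
13. 2000.0ms @ 31/6 + 64.516ms (1/6)
14. 2064.516ms @ 16/3 + 258.065ms (2/3)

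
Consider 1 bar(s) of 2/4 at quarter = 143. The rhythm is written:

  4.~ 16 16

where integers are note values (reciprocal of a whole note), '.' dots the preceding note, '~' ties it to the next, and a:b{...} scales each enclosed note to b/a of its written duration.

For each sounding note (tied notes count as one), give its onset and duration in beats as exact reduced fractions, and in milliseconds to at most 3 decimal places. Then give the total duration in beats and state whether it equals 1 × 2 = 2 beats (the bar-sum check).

1) 0.0ms=0b +734.266ms=7/4b
2) 734.266ms=7/4b +104.895ms=1/4b
Σ=2b of 2 (143bpm 2/4) — PASS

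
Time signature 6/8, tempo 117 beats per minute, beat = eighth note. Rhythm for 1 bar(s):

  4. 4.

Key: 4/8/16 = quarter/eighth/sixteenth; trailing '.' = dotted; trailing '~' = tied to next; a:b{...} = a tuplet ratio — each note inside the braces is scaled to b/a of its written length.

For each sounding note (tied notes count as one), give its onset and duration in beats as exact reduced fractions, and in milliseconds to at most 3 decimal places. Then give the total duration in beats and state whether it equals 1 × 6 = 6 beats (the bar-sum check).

1) 0.0ms=0b +1538.462ms=3b
2) 1538.462ms=3b +1538.462ms=3b
Σ=6b of 6 (117bpm 6/8) — PASS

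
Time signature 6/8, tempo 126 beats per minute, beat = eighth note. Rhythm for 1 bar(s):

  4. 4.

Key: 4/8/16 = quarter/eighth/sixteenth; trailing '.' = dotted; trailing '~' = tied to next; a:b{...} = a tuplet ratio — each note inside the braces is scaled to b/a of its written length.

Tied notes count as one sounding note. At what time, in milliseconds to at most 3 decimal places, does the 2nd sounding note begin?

note 2 onset = 3b = 1428.571ms

1. 0.0ms @ 0 + 1428.571ms (3)
2. 1428.571ms @ 3 + 1428.571ms (3)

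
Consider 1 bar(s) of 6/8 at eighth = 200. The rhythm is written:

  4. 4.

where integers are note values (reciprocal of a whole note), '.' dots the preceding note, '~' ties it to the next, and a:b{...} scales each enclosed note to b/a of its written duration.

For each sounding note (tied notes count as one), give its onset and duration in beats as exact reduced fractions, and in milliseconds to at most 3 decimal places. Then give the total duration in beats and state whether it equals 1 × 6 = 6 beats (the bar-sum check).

1) 0.0ms=0b +900.0ms=3b
2) 900.0ms=3b +900.0ms=3b
Σ=6b of 6 (200bpm 6/8) — PASS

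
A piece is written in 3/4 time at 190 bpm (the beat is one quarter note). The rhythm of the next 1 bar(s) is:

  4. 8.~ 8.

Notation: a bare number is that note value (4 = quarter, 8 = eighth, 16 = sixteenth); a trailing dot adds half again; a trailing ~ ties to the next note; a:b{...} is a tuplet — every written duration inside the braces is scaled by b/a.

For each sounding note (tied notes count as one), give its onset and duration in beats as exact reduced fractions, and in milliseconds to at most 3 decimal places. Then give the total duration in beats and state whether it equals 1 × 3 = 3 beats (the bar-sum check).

1) 0.0ms=0b +473.684ms=3/2b
2) 473.684ms=3/2b +473.684ms=3/2b
Σ=3b of 3 (190bpm 3/4) — PASS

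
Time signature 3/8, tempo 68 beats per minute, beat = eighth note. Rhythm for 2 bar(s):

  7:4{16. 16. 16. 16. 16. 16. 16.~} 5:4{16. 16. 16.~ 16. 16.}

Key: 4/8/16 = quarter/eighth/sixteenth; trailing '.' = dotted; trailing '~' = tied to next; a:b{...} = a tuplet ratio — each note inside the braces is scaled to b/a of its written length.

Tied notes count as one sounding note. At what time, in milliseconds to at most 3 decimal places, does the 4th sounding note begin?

1. 0.0ms @ 0 + 378.151ms (3/7)
2. 378.151ms @ 3/7 + 378.151ms (3/7)
3. 756.303ms @ 6/7 + 378.151ms (3/7)
4. 1134.454ms @ 9/7 + 378.151ms (3/7)
5. 1512.605ms @ 12/7 + 378.151ms (3/7)
6. 1890.756ms @ 15/7 + 378.151ms (3/7)
7. 2268.908ms @ 18/7 + 907.563ms (36/35)
8. 3176.471ms @ 18/5 + 529.412ms (3/5)
9. 3705.882ms @ 21/5 + 1058.824ms (6/5)
10. 4764.706ms @ 27/5 + 529.412ms (3/5)

note 4 onset = 9/7b = 1134.454ms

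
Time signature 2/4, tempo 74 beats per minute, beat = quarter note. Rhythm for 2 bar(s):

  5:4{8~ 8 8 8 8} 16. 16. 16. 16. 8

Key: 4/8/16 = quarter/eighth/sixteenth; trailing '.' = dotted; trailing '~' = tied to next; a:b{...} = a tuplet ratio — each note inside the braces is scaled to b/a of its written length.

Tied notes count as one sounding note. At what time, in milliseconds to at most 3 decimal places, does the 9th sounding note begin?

note 9 onset = 7/2b = 2837.838ms

1. 0.0ms @ 0 + 648.649ms (4/5)
2. 648.649ms @ 4/5 + 324.324ms (2/5)
3. 972.973ms @ 6/5 + 324.324ms (2/5)
4. 1297.297ms @ 8/5 + 324.324ms (2/5)
5. 1621.622ms @ 2 + 304.054ms (3/8)
6. 1925.676ms @ 19/8 + 304.054ms (3/8)
7. 2229.73ms @ 11/4 + 304.054ms (3/8)
8. 2533.784ms @ 25/8 + 304.054ms (3/8)
9. 2837.838ms @ 7/2 + 405.405ms (1/2)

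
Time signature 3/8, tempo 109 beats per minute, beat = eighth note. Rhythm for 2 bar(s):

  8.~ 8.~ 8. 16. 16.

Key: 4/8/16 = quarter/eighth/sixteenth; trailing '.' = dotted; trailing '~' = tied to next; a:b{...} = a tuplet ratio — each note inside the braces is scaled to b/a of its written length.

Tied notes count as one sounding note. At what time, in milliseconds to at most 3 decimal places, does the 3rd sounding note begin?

note 3 onset = 21/4b = 2889.908ms

1. 0.0ms @ 0 + 2477.064ms (9/2)
2. 2477.064ms @ 9/2 + 412.844ms (3/4)
3. 2889.908ms @ 21/4 + 412.844ms (3/4)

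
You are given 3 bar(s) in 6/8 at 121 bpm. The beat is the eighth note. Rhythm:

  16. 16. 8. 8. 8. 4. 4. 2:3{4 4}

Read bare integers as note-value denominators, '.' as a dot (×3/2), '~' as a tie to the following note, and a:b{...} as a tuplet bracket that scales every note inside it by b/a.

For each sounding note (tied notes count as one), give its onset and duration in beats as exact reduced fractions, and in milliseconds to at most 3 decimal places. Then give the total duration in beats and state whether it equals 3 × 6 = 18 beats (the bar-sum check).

1) 0.0ms=0b +371.901ms=3/4b
2) 371.901ms=3/4b +371.901ms=3/4b
3) 743.802ms=3/2b +743.802ms=3/2b
4) 1487.603ms=3b +743.802ms=3/2b
5) 2231.405ms=9/2b +743.802ms=3/2b
6) 2975.207ms=6b +1487.603ms=3b
7) 4462.81ms=9b +1487.603ms=3b
8) 5950.413ms=12b +1487.603ms=3b
9) 7438.017ms=15b +1487.603ms=3b
Σ=18b of 18 (121bpm 6/8) — PASS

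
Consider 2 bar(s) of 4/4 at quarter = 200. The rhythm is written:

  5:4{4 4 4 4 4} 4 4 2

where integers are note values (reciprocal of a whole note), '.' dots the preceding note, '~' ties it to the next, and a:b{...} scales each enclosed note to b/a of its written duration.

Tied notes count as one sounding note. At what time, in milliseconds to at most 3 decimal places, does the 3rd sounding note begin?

1. 0.0ms @ 0 + 240.0ms (4/5)
2. 240.0ms @ 4/5 + 240.0ms (4/5)
3. 480.0ms @ 8/5 + 240.0ms (4/5)
4. 720.0ms @ 12/5 + 240.0ms (4/5)
5. 960.0ms @ 16/5 + 240.0ms (4/5)
6. 1200.0ms @ 4 + 300.0ms (1)
7. 1500.0ms @ 5 + 300.0ms (1)
8. 1800.0ms @ 6 + 600.0ms (2)

note 3 onset = 8/5b = 480.0ms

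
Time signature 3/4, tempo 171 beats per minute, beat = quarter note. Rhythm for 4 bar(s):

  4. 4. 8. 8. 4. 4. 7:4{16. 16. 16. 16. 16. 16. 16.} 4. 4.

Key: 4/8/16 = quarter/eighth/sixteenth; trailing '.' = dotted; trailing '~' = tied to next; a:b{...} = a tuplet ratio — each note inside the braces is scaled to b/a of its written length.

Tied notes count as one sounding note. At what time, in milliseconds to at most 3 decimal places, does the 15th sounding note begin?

1. 0.0ms @ 0 + 526.316ms (3/2)
2. 526.316ms @ 3/2 + 526.316ms (3/2)
3. 1052.632ms @ 3 + 263.158ms (3/4)
4. 1315.789ms @ 15/4 + 263.158ms (3/4)
5. 1578.947ms @ 9/2 + 526.316ms (3/2)
6. 2105.263ms @ 6 + 526.316ms (3/2)
7. 2631.579ms @ 15/2 + 75.188ms (3/14)
8. 2706.767ms @ 54/7 + 75.188ms (3/14)
9. 2781.955ms @ 111/14 + 75.188ms (3/14)
10. 2857.143ms @ 57/7 + 75.188ms (3/14)
11. 2932.331ms @ 117/14 + 75.188ms (3/14)
12. 3007.519ms @ 60/7 + 75.188ms (3/14)
13. 3082.707ms @ 123/14 + 75.188ms (3/14)
14. 3157.895ms @ 9 + 526.316ms (3/2)
15. 3684.211ms @ 21/2 + 526.316ms (3/2)

note 15 onset = 21/2b = 3684.211ms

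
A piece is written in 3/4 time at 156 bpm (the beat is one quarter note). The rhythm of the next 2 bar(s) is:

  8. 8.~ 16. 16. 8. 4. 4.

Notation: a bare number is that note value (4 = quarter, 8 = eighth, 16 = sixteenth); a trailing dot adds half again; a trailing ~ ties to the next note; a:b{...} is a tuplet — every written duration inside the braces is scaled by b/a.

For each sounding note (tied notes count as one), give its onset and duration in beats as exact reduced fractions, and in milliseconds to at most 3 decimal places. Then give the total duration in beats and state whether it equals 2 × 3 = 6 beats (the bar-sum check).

1) 0.0ms=0b +288.462ms=3/4b
2) 288.462ms=3/4b +432.692ms=9/8b
3) 721.154ms=15/8b +144.231ms=3/8b
4) 865.385ms=9/4b +288.462ms=3/4b
5) 1153.846ms=3b +576.923ms=3/2b
6) 1730.769ms=9/2b +576.923ms=3/2b
Σ=6b of 6 (156bpm 3/4) — PASS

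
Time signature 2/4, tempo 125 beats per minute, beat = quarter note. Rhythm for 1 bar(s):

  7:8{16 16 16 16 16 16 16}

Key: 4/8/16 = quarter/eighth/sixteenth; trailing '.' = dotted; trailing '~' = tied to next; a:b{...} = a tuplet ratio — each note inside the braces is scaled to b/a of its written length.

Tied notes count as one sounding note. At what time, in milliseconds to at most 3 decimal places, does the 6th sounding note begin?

1. 0.0ms @ 0 + 137.143ms (2/7)
2. 137.143ms @ 2/7 + 137.143ms (2/7)
3. 274.286ms @ 4/7 + 137.143ms (2/7)
4. 411.429ms @ 6/7 + 137.143ms (2/7)
5. 548.571ms @ 8/7 + 137.143ms (2/7)
6. 685.714ms @ 10/7 + 137.143ms (2/7)
7. 822.857ms @ 12/7 + 137.143ms (2/7)

note 6 onset = 10/7b = 685.714ms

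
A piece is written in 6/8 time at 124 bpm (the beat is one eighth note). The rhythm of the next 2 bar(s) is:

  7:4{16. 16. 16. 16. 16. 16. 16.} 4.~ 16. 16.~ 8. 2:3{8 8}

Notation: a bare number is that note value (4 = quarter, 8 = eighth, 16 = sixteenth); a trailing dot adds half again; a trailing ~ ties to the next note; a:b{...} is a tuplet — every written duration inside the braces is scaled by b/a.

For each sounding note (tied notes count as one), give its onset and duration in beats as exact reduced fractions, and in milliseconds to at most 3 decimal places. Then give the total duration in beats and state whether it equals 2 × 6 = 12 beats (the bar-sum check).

1) 0.0ms=0b +207.373ms=3/7b
2) 207.373ms=3/7b +207.373ms=3/7b
3) 414.747ms=6/7b +207.373ms=3/7b
4) 622.12ms=9/7b +207.373ms=3/7b
5) 829.493ms=12/7b +207.373ms=3/7b
6) 1036.866ms=15/7b +207.373ms=3/7b
7) 1244.24ms=18/7b +207.373ms=3/7b
8) 1451.613ms=3b +1814.516ms=15/4b
9) 3266.129ms=27/4b +1088.71ms=9/4b
10) 4354.839ms=9b +725.806ms=3/2b
11) 5080.645ms=21/2b +725.806ms=3/2b
Σ=12b of 12 (124bpm 6/8) — PASS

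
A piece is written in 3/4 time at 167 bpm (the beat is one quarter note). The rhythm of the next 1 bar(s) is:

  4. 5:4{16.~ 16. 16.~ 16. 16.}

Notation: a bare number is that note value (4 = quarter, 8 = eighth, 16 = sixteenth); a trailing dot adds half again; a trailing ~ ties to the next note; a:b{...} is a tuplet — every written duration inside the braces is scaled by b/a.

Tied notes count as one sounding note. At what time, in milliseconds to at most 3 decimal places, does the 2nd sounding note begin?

1. 0.0ms @ 0 + 538.922ms (3/2)
2. 538.922ms @ 3/2 + 215.569ms (3/5)
3. 754.491ms @ 21/10 + 215.569ms (3/5)
4. 970.06ms @ 27/10 + 107.784ms (3/10)

note 2 onset = 3/2b = 538.922ms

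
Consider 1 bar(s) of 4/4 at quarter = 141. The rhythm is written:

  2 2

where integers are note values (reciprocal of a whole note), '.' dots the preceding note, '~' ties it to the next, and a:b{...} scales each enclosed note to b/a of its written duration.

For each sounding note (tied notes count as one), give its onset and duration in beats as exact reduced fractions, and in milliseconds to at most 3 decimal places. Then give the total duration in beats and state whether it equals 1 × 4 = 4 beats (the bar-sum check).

1) 0.0ms=0b +851.064ms=2b
2) 851.064ms=2b +851.064ms=2b
Σ=4b of 4 (141bpm 4/4) — PASS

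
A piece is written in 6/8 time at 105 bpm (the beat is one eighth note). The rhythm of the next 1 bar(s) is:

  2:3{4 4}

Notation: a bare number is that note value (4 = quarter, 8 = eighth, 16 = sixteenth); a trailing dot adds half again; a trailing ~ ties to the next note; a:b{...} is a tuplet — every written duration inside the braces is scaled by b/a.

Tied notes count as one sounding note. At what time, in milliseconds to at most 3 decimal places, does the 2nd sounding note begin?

1. 0.0ms @ 0 + 1714.286ms (3)
2. 1714.286ms @ 3 + 1714.286ms (3)

note 2 onset = 3b = 1714.286ms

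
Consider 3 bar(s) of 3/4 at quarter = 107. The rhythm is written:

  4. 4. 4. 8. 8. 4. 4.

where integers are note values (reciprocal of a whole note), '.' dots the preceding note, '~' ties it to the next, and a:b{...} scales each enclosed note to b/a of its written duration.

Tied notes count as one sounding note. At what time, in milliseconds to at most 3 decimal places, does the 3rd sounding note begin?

1. 0.0ms @ 0 + 841.121ms (3/2)
2. 841.121ms @ 3/2 + 841.121ms (3/2)
3. 1682.243ms @ 3 + 841.121ms (3/2)
4. 2523.364ms @ 9/2 + 420.561ms (3/4)
5. 2943.925ms @ 21/4 + 420.561ms (3/4)
6. 3364.486ms @ 6 + 841.121ms (3/2)
7. 4205.607ms @ 15/2 + 841.121ms (3/2)

note 3 onset = 3b = 1682.243ms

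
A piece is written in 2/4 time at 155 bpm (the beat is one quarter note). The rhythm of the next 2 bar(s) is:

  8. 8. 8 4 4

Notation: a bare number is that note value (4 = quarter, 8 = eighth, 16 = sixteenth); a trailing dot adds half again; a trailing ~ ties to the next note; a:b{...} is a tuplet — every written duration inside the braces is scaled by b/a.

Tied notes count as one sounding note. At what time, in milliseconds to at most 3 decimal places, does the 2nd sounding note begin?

note 2 onset = 3/4b = 290.323ms

1. 0.0ms @ 0 + 290.323ms (3/4)
2. 290.323ms @ 3/4 + 290.323ms (3/4)
3. 580.645ms @ 3/2 + 193.548ms (1/2)
4. 774.194ms @ 2 + 387.097ms (1)
5. 1161.29ms @ 3 + 387.097ms (1)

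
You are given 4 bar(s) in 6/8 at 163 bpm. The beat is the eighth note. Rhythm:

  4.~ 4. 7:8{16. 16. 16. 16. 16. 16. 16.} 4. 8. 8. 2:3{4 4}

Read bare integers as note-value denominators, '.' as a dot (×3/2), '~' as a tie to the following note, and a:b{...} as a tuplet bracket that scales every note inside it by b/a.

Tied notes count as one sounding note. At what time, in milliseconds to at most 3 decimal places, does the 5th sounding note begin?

note 5 onset = 60/7b = 3155.127ms

1. 0.0ms @ 0 + 2208.589ms (6)
2. 2208.589ms @ 6 + 315.513ms (6/7)
3. 2524.102ms @ 48/7 + 315.513ms (6/7)
4. 2839.614ms @ 54/7 + 315.513ms (6/7)
5. 3155.127ms @ 60/7 + 315.513ms (6/7)
6. 3470.64ms @ 66/7 + 315.513ms (6/7)
7. 3786.152ms @ 72/7 + 315.513ms (6/7)
8. 4101.665ms @ 78/7 + 315.513ms (6/7)
9. 4417.178ms @ 12 + 1104.294ms (3)
10. 5521.472ms @ 15 + 552.147ms (3/2)
11. 6073.62ms @ 33/2 + 552.147ms (3/2)
12. 6625.767ms @ 18 + 1104.294ms (3)
13. 7730.061ms @ 21 + 1104.294ms (3)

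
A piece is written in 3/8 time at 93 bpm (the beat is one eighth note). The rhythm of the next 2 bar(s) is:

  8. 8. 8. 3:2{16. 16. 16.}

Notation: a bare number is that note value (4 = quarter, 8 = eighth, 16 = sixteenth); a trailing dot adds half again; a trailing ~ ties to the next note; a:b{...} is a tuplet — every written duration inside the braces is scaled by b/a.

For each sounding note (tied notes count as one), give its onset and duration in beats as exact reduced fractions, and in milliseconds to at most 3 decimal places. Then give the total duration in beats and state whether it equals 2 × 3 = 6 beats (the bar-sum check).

1) 0.0ms=0b +967.742ms=3/2b
2) 967.742ms=3/2b +967.742ms=3/2b
3) 1935.484ms=3b +967.742ms=3/2b
4) 2903.226ms=9/2b +322.581ms=1/2b
5) 3225.806ms=5b +322.581ms=1/2b
6) 3548.387ms=11/2b +322.581ms=1/2b
Σ=6b of 6 (93bpm 3/8) — PASS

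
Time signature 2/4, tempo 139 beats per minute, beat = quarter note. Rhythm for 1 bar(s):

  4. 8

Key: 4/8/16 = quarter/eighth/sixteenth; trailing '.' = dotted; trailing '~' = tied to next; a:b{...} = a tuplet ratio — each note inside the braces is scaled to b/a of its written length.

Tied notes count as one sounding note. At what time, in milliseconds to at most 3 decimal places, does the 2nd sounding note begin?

note 2 onset = 3/2b = 647.482ms

1. 0.0ms @ 0 + 647.482ms (3/2)
2. 647.482ms @ 3/2 + 215.827ms (1/2)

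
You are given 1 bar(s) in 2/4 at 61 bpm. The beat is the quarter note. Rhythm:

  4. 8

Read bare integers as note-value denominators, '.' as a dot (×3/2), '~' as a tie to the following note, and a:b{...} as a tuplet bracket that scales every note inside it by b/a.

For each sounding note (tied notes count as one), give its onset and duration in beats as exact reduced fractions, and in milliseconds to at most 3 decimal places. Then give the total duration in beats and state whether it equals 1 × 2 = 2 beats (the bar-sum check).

1) 0.0ms=0b +1475.41ms=3/2b
2) 1475.41ms=3/2b +491.803ms=1/2b
Σ=2b of 2 (61bpm 2/4) — PASS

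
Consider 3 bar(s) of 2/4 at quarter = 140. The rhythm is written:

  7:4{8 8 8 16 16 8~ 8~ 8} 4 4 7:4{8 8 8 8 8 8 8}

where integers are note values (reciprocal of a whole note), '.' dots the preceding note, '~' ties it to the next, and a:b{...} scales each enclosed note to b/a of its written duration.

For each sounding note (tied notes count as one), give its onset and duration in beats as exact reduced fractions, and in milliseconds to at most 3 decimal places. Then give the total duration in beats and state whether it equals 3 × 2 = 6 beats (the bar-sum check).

1) 0.0ms=0b +122.449ms=2/7b
2) 122.449ms=2/7b +122.449ms=2/7b
3) 244.898ms=4/7b +122.449ms=2/7b
4) 367.347ms=6/7b +61.224ms=1/7b
5) 428.571ms=1b +61.224ms=1/7b
6) 489.796ms=8/7b +367.347ms=6/7b
7) 857.143ms=2b +428.571ms=1b
8) 1285.714ms=3b +428.571ms=1b
9) 1714.286ms=4b +122.449ms=2/7b
10) 1836.735ms=30/7b +122.449ms=2/7b
11) 1959.184ms=32/7b +122.449ms=2/7b
12) 2081.633ms=34/7b +122.449ms=2/7b
13) 2204.082ms=36/7b +122.449ms=2/7b
14) 2326.531ms=38/7b +122.449ms=2/7b
15) 2448.98ms=40/7b +122.449ms=2/7b
Σ=6b of 6 (140bpm 2/4) — PASS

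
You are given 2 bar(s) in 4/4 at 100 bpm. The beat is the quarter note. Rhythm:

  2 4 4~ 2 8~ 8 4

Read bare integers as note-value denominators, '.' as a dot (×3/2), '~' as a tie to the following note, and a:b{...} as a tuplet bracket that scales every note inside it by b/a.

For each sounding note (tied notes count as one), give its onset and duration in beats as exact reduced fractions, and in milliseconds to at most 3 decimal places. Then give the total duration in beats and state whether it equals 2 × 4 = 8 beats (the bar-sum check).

1) 0.0ms=0b +1200.0ms=2b
2) 1200.0ms=2b +600.0ms=1b
3) 1800.0ms=3b +1800.0ms=3b
4) 3600.0ms=6b +600.0ms=1b
5) 4200.0ms=7b +600.0ms=1b
Σ=8b of 8 (100bpm 4/4) — PASS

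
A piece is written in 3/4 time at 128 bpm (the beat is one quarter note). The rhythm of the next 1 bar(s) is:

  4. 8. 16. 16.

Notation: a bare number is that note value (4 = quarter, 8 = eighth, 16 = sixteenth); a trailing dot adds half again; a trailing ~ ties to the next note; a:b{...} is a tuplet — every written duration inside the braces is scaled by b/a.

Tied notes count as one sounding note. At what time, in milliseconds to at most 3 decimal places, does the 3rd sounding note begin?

1. 0.0ms @ 0 + 703.125ms (3/2)
2. 703.125ms @ 3/2 + 351.562ms (3/4)
3. 1054.688ms @ 9/4 + 175.781ms (3/8)
4. 1230.469ms @ 21/8 + 175.781ms (3/8)

note 3 onset = 9/4b = 1054.688ms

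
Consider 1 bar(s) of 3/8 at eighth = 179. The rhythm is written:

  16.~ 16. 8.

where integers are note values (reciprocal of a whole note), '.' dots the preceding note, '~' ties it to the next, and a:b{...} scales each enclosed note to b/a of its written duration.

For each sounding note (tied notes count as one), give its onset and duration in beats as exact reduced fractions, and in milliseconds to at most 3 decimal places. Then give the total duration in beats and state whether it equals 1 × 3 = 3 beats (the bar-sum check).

1) 0.0ms=0b +502.793ms=3/2b
2) 502.793ms=3/2b +502.793ms=3/2b
Σ=3b of 3 (179bpm 3/8) — PASS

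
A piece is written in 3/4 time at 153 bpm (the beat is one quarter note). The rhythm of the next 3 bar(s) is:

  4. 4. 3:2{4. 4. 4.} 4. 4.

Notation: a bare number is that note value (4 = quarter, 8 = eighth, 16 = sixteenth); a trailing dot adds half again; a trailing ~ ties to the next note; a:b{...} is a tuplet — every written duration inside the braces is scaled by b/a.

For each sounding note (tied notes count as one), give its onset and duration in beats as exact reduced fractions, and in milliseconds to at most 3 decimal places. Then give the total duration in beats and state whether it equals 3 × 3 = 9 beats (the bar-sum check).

1) 0.0ms=0b +588.235ms=3/2b
2) 588.235ms=3/2b +588.235ms=3/2b
3) 1176.471ms=3b +392.157ms=1b
4) 1568.627ms=4b +392.157ms=1b
5) 1960.784ms=5b +392.157ms=1b
6) 2352.941ms=6b +588.235ms=3/2b
7) 2941.176ms=15/2b +588.235ms=3/2b
Σ=9b of 9 (153bpm 3/4) — PASS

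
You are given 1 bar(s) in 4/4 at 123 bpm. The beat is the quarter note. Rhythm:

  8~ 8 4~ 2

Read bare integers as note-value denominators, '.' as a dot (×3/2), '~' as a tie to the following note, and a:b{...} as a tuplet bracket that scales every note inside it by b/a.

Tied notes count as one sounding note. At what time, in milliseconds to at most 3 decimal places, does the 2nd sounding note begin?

note 2 onset = 1b = 487.805ms

1. 0.0ms @ 0 + 487.805ms (1)
2. 487.805ms @ 1 + 1463.415ms (3)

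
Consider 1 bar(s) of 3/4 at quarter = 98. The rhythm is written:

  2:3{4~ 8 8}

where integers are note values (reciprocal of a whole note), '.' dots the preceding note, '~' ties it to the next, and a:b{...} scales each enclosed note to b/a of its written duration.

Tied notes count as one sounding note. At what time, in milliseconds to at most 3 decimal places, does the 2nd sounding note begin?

note 2 onset = 9/4b = 1377.551ms

1. 0.0ms @ 0 + 1377.551ms (9/4)
2. 1377.551ms @ 9/4 + 459.184ms (3/4)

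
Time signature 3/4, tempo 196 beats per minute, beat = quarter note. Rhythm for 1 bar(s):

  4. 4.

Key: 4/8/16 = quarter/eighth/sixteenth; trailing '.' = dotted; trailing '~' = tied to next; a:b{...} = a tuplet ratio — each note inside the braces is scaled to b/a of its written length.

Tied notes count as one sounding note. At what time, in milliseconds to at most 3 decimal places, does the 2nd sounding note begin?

1. 0.0ms @ 0 + 459.184ms (3/2)
2. 459.184ms @ 3/2 + 459.184ms (3/2)

note 2 onset = 3/2b = 459.184ms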